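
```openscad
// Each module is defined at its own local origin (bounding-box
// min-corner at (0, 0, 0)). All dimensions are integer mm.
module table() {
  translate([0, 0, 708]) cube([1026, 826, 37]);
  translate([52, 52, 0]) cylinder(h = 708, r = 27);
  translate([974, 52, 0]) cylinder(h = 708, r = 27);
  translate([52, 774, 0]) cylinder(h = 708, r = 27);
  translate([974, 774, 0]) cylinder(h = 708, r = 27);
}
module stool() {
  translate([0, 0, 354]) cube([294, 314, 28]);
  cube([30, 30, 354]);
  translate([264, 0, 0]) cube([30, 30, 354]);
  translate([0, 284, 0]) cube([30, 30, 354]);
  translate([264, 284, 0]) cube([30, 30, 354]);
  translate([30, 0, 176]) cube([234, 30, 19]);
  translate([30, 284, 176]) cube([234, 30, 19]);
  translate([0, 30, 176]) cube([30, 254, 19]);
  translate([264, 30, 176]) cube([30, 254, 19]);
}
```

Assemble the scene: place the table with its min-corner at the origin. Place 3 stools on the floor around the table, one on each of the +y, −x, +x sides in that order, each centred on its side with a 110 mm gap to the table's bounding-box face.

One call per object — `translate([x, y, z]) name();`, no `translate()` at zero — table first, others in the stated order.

table();
translate([366, 936, 0]) stool();
translate([-404, 256, 0]) stool();
translate([1136, 256, 0]) stool();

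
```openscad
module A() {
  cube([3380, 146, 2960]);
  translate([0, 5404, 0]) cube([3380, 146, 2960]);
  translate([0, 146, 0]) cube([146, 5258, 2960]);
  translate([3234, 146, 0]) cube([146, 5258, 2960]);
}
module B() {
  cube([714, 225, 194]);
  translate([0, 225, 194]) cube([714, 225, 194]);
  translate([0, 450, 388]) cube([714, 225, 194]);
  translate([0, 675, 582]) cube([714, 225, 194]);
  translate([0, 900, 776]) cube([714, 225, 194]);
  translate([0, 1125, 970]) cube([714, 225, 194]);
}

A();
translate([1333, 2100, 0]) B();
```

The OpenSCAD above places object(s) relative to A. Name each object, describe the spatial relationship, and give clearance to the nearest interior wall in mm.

A is a house frame. B is a staircase. The staircase sits inside the house frame, centred. The clearance to the nearest interior wall is 1187 mm.

Clearances: x = 1187, y = 1954; minimum 1187 mm.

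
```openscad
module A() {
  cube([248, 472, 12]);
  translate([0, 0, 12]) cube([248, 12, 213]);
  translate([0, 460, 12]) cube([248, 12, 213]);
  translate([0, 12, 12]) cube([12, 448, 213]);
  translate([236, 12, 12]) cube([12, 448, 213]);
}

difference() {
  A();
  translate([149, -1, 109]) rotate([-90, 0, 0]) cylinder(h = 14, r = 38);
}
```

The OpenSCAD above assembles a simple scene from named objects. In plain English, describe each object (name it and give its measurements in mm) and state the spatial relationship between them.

A is an open-topped rectangular box: outside dimensions 248×472×225 mm, with a uniform wall and base thickness of 12 mm. The base is a full 248×472 slab on the floor; four walls sit on top of the base. The front and back walls (the −y and +y sides) span the full width; the two side walls fit between them.

The open box has a circular hole of radius 38 mm through its front wall, centred at (x = 149, z = 109).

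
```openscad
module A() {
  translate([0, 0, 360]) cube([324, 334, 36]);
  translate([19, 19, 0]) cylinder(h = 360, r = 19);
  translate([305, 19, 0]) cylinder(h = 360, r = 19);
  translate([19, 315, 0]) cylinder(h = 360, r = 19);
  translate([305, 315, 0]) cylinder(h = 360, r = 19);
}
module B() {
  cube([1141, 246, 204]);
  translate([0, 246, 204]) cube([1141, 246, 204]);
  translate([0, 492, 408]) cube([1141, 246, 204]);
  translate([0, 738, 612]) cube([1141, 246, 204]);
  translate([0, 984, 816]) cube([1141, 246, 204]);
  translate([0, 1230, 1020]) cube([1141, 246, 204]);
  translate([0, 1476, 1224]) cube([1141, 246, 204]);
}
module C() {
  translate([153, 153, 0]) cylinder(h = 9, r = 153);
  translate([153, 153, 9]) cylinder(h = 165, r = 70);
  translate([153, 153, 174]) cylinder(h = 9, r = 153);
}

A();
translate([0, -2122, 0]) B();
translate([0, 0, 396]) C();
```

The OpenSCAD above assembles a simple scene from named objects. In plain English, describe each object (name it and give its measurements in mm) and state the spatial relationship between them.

A is a four-legged stool. The seat is a 324×334×36 mm slab whose top surface is at z = 396 mm; four round legs, each 38 mm in diameter, run from the floor (z = 0) to the underside of the seat, each leg's axis is inset half a diameter from the nearest pair of seat edges (so the leg's bounding box is flush with the corner).

B is a run of 7 identical solid stair steps. Each tread is 1141×246 mm and each step block is 204 mm high. Step 1 rests on the floor; step k is offset from step 1 by (k−1)×246 mm in y and (k−1)×204 mm in z.

C is a spool: two coaxial disc flanges of radius 153 mm and thickness 9 mm, joined by a core cylinder of radius 70 mm and height 165 mm. The lower flange rests on z = 0 and the three cylinders share a vertical axis.

The staircase is on the floor beside the stool on its −y side. The spool is on top of the stool.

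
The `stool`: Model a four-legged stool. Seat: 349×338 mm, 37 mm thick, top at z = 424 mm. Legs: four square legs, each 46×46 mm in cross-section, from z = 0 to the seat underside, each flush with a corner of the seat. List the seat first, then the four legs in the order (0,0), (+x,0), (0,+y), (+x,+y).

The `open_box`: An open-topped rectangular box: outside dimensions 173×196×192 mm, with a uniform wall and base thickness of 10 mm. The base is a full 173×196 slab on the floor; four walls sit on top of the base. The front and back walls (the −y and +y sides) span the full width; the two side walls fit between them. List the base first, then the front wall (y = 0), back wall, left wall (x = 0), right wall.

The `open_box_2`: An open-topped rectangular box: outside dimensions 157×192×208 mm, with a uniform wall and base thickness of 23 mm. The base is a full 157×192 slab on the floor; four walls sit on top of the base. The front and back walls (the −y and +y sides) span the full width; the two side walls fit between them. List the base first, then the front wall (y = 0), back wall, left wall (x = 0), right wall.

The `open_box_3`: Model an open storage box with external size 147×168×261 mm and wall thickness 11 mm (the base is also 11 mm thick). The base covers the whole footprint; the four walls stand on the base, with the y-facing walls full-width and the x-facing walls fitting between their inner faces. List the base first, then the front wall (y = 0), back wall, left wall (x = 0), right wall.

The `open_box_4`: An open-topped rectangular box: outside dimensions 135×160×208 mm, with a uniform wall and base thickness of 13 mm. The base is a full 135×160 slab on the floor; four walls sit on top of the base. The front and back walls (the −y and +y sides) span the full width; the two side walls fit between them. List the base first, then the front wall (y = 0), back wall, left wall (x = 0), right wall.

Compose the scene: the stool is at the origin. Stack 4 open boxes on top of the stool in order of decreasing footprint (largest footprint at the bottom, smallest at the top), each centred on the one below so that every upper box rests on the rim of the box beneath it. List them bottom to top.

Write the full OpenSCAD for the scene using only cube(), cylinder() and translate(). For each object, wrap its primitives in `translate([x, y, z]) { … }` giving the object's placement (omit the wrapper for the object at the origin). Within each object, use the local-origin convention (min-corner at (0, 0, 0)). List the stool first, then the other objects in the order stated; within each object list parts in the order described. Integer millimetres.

translate([0, 0, 387]) cube([349, 338, 37]);
cube([46, 46, 387]);
translate([303, 0, 0]) cube([46, 46, 387]);
translate([0, 292, 0]) cube([46, 46, 387]);
translate([303, 292, 0]) cube([46, 46, 387]);
translate([88, 71, 424]) {
  cube([173, 196, 10]);
  translate([0, 0, 10]) cube([173, 10, 182]);
  translate([0, 186, 10]) cube([173, 10, 182]);
  translate([0, 10, 10]) cube([10, 176, 182]);
  translate([163, 10, 10]) cube([10, 176, 182]);
}
translate([96, 73, 616]) {
  cube([157, 192, 23]);
  translate([0, 0, 23]) cube([157, 23, 185]);
  translate([0, 169, 23]) cube([157, 23, 185]);
  translate([0, 23, 23]) cube([23, 146, 185]);
  translate([134, 23, 23]) cube([23, 146, 185]);
}
translate([101, 85, 824]) {
  cube([147, 168, 11]);
  translate([0, 0, 11]) cube([147, 11, 250]);
  translate([0, 157, 11]) cube([147, 11, 250]);
  translate([0, 11, 11]) cube([11, 146, 250]);
  translate([136, 11, 11]) cube([11, 146, 250]);
}
translate([107, 89, 1085]) {
  cube([135, 160, 13]);
  translate([0, 0, 13]) cube([135, 13, 195]);
  translate([0, 147, 13]) cube([135, 13, 195]);
  translate([0, 13, 13]) cube([13, 134, 195]);
  translate([122, 13, 13]) cube([13, 134, 195]);
}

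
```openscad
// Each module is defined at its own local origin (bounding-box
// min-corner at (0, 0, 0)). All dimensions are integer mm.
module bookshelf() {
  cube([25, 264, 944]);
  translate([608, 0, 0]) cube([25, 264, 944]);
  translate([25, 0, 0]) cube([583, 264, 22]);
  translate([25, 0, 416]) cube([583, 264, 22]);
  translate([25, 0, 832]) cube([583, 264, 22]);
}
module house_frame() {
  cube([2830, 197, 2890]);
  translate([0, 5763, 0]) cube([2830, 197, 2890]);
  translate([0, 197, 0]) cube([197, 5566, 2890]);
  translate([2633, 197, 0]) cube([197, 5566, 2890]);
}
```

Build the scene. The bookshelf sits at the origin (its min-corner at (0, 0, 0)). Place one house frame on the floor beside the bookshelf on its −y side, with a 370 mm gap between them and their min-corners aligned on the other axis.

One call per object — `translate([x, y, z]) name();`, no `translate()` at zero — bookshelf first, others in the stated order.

bookshelf();
translate([0, -6330, 0]) house_frame();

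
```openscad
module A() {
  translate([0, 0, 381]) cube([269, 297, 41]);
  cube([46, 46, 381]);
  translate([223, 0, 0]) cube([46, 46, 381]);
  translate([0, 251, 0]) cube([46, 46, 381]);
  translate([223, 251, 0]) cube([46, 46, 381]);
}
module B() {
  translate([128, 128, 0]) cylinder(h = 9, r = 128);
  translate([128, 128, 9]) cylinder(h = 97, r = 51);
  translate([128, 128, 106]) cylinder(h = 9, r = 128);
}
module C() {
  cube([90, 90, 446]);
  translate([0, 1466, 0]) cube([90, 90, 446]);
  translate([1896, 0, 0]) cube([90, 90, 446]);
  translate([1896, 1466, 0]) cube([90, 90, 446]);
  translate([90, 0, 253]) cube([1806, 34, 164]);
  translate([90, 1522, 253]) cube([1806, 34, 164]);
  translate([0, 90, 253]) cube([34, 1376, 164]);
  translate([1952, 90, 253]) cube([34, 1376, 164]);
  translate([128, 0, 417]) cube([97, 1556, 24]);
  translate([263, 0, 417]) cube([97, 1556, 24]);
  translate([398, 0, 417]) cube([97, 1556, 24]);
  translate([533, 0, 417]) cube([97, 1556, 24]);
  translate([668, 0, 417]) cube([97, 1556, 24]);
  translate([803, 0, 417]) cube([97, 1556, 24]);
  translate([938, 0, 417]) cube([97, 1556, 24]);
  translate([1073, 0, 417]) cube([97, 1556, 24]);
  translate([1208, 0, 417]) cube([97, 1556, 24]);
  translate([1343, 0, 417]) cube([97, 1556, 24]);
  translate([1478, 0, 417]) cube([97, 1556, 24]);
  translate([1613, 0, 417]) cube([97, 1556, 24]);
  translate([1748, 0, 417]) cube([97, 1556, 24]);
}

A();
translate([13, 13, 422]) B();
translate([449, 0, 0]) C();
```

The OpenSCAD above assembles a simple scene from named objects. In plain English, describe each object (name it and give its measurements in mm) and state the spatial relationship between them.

A is a simple wooden stool: a rectangular seat 269 mm (x) by 297 mm (y), 41 mm thick, top face at z = 422 mm, on four square legs, each 46×46 mm in cross-section. The legs rest on z = 0, each flush with a corner of the seat.

B is a spool: two coaxial disc flanges of radius 128 mm and thickness 9 mm, joined by a core cylinder of radius 51 mm and height 97 mm. The lower flange rests on z = 0 and the three cylinders share a vertical axis.

C is a bed frame 1986 mm long (x) by 1556 mm wide (y). Four 90×90 mm corner posts, 446 mm tall, at the corners of the footprint. Four rails of 34 mm thickness and 164 mm height run between adjacent posts with their undersides at z = 253 mm, their outer faces flush with the outside of the frame (the two x-running rails run between the posts' inner faces; the two y-running rails run between the posts' inner faces). 13 slats, each 97 mm wide (x) and 24 mm thick, lie across the top of the two x-running rails, running the full 1556 mm width of the frame in y; the slats are evenly spaced along x between the inner faces of the end posts with equal gaps (rounded down to the nearest mm) at the −x end and between each pair — any rounding remainder accumulates at the +x end.

The spool is on top of the stool. The bed frame is on the floor beside the stool on its +x side.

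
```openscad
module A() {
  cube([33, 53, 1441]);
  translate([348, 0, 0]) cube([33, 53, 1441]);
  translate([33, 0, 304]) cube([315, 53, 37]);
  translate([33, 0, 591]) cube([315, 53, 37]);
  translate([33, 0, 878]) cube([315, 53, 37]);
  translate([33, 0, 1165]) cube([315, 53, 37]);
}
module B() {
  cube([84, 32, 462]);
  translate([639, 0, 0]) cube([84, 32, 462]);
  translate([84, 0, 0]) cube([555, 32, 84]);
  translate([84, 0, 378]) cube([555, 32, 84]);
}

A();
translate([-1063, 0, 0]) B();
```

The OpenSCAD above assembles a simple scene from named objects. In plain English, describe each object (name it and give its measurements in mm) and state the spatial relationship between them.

A is a wooden ladder with two side rails of 33×53 mm section and 1441 mm height, set 381 mm apart overall. Between them run 4 rectangular rungs (53 mm deep, 37 mm thick), front faces flush with the rails' −y face. The bottom of the first rung is 304 mm above the floor and each subsequent rung is 287 mm higher than the one below.

B is a rectangular picture frame lying in the x–z plane (depth along y). The opening is 555 mm wide (x) by 294 mm tall (z), surrounded by a border 84 mm wide on all four sides. The frame is 32 mm deep and is made of two full-height vertical stiles with two horizontal rails fitted between them.

The picture frame is on the floor beside the ladder on its −x side.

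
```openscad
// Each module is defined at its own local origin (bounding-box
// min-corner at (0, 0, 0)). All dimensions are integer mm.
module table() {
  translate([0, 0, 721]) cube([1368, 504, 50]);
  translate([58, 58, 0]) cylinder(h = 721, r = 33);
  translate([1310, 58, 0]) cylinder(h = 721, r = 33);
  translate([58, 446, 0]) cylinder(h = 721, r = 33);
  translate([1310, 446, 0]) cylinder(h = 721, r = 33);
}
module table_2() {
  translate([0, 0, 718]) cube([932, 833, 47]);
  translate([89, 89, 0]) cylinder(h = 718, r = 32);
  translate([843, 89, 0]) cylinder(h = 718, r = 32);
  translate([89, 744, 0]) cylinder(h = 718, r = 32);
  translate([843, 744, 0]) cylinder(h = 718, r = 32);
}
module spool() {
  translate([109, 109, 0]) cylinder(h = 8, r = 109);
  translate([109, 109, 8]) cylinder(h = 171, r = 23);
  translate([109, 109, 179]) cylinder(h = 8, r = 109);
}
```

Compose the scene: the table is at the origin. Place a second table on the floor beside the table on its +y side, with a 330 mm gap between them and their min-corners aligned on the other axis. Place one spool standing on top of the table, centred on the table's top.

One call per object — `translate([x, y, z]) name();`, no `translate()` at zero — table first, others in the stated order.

table();
translate([0, 834, 0]) table_2();
translate([575, 143, 771]) spool();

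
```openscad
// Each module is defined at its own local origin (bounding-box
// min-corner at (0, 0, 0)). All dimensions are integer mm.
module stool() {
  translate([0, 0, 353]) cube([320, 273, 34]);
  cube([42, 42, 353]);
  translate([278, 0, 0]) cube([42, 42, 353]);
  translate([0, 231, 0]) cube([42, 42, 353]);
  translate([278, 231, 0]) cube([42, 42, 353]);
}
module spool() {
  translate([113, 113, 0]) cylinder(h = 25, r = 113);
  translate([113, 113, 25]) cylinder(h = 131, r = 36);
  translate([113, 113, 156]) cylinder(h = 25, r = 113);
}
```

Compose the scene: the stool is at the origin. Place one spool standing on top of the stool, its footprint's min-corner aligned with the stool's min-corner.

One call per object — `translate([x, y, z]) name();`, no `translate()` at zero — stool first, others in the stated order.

stool();
translate([0, 0, 387]) spool();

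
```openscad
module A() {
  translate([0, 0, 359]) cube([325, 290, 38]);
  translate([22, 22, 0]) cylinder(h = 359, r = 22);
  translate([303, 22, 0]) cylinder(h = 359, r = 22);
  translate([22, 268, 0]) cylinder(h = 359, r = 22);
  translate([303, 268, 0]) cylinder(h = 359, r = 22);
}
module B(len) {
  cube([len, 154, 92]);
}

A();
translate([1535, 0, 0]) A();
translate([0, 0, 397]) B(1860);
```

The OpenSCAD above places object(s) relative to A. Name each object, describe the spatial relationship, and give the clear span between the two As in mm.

A is a stool. B is a beam. A beam spans the tops of two stools. The clear span between the two stools is 1210 mm.

Second stool starts at x = 1535; first ends at x = 325; clear span = 1535 − 325 = 1210 mm.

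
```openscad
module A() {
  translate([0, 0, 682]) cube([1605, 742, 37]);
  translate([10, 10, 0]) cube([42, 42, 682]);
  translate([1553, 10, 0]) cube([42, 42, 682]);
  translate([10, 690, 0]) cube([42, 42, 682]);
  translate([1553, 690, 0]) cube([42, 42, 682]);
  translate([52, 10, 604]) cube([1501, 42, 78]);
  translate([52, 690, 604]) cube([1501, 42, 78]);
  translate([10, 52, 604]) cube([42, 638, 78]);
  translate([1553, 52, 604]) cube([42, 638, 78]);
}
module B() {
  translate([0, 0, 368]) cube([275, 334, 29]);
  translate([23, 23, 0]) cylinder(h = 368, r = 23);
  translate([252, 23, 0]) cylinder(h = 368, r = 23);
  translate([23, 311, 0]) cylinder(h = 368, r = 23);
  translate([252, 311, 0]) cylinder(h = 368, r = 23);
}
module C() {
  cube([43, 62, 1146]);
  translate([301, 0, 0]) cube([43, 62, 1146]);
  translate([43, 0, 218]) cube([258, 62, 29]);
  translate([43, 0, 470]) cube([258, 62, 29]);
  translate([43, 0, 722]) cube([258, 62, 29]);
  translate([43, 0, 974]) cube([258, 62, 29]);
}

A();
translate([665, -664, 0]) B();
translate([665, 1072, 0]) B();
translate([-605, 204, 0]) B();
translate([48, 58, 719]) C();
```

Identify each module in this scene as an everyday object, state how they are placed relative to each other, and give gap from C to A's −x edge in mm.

A is a table. B is a stool. C is a ladder. Three stools sit around the table at the −y, +y, −x sides. The ladder is on top of the table. The gap from the ladder to the table's −x edge is 48 mm.

The ladder's min-x is at 48; the table's min-x is 0; gap = 48 mm.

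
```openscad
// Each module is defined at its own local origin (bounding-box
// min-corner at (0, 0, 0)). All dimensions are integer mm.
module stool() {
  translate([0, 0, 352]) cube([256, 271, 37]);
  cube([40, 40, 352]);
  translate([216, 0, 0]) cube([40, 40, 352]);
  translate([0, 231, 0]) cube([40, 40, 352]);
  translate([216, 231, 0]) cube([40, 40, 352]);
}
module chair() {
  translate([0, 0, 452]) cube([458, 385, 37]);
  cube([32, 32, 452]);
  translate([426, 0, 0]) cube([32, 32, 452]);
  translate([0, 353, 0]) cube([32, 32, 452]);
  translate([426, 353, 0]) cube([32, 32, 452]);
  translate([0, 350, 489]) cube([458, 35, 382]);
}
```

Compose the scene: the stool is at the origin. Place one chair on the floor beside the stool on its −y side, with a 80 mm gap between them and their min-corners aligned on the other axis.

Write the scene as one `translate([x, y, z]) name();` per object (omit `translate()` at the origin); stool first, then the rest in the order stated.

stool();
translate([0, -465, 0]) chair();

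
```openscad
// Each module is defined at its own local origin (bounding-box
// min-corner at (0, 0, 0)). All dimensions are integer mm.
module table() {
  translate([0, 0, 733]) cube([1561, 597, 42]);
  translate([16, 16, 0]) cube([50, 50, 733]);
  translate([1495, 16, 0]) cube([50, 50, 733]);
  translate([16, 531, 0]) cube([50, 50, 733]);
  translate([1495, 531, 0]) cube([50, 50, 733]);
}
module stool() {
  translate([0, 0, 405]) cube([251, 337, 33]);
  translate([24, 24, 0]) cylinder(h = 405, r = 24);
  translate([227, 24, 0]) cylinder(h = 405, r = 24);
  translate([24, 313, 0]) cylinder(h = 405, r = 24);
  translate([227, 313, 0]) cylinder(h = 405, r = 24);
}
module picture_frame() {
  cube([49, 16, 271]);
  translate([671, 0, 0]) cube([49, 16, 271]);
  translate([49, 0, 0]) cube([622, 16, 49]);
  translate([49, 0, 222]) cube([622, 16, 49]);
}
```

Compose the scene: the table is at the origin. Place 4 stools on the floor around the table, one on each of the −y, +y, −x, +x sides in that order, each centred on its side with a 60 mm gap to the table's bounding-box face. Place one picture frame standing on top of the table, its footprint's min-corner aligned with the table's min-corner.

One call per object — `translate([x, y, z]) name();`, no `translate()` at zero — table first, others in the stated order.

table();
translate([655, -397, 0]) stool();
translate([655, 657, 0]) stool();
translate([-311, 130, 0]) stool();
translate([1621, 130, 0]) stool();
translate([0, 0, 775]) picture_frame();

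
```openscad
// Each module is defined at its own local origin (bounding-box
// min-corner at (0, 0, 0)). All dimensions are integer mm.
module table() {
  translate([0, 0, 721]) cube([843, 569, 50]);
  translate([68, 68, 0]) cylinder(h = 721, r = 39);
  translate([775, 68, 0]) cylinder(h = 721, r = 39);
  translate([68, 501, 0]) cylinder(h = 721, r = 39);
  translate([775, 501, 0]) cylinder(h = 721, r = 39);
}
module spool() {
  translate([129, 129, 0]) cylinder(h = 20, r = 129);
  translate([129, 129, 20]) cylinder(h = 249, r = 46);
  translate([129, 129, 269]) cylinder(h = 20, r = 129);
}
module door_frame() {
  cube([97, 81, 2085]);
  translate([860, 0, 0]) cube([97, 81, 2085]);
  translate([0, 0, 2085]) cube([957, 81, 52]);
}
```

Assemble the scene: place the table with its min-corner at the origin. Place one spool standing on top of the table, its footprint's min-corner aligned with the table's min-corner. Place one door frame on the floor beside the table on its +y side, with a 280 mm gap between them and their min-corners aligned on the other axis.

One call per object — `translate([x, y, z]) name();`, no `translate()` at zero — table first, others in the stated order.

table();
translate([0, 0, 771]) spool();
translate([0, 849, 0]) door_frame();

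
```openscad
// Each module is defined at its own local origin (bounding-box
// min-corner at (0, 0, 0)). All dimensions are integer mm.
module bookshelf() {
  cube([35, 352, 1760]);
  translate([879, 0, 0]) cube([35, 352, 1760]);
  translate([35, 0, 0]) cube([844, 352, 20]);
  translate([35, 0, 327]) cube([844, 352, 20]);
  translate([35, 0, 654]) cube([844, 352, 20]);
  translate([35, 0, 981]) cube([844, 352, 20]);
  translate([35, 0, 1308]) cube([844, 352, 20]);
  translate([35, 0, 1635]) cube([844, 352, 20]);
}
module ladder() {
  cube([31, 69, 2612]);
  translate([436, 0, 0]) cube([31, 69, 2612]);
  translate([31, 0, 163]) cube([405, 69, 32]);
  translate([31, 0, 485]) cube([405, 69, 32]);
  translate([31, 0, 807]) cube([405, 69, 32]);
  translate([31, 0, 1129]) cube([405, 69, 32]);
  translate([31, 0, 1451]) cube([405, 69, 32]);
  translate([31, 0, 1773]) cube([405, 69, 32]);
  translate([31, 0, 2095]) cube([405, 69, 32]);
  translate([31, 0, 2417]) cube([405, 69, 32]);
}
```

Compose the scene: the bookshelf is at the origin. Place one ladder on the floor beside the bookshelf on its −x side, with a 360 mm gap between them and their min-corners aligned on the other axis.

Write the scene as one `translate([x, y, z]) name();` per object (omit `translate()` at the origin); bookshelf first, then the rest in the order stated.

bookshelf();
translate([-827, 0, 0]) ladder();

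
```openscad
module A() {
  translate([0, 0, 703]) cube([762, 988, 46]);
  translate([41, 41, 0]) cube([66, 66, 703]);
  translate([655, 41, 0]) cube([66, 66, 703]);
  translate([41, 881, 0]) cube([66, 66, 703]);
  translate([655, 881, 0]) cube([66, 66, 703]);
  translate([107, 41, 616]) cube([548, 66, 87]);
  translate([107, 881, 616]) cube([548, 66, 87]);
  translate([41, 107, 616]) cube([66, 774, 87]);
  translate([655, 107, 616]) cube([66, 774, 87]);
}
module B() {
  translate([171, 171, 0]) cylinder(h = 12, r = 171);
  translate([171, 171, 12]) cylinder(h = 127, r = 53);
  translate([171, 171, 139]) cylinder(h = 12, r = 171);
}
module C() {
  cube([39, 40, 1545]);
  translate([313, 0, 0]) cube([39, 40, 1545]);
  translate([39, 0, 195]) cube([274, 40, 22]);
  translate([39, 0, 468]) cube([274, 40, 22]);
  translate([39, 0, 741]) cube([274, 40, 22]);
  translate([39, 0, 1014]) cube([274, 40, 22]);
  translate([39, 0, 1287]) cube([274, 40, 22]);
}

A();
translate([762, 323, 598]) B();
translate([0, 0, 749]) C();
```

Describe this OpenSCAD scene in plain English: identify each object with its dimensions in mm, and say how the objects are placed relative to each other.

A is a table: top 762 mm (x) × 988 mm (y), 46 mm thick, upper face at z = 749 mm, on four 66×66 mm square legs, each inset 41 mm from the nearest pair of top edges, running from z = 0 to the bottom of the top. Four apron rails, 66 mm thick and 87 mm tall, run between adjacent legs with their top edges flush with the underside of the top and their outer faces flush with the legs' outer faces.

B is a spool: two coaxial disc flanges of radius 171 mm and thickness 12 mm, joined by a core cylinder of radius 53 mm and height 127 mm. The lower flange rests on z = 0 and the three cylinders share a vertical axis.

C is a straight ladder. Two 39×40 mm vertical rails, 1545 mm tall, stand 352 mm apart (outside-to-outside) with their front faces coplanar on the −y side. 5 rungs, each 40 mm deep and 22 mm tall, span between the inner faces of the rails, front faces flush with the rails. The lowest rung's underside is at z = 195 mm and rungs are spaced 273 mm apart (underside to underside).

The spool is beside the table with their tops flush at z = 749. The ladder is on top of the table.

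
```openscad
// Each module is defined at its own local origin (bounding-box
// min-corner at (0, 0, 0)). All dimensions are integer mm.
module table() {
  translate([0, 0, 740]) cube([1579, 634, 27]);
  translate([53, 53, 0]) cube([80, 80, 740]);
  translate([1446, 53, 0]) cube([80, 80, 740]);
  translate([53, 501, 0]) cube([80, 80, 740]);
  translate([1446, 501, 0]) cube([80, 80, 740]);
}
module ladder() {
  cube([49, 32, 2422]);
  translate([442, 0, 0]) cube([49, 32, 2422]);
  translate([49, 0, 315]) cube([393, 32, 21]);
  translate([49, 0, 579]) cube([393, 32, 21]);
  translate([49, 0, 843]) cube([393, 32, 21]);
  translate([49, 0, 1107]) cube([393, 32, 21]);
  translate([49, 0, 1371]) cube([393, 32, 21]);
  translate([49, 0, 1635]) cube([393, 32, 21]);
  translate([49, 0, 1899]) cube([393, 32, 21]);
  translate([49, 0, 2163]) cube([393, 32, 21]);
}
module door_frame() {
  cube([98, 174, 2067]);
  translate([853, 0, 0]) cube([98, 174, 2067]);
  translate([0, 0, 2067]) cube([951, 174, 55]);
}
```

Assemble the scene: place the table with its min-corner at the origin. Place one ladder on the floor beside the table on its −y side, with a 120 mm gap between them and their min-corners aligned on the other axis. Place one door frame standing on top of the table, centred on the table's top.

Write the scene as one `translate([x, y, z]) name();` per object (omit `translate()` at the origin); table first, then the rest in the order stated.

table();
translate([0, -152, 0]) ladder();
translate([314, 230, 767]) door_frame();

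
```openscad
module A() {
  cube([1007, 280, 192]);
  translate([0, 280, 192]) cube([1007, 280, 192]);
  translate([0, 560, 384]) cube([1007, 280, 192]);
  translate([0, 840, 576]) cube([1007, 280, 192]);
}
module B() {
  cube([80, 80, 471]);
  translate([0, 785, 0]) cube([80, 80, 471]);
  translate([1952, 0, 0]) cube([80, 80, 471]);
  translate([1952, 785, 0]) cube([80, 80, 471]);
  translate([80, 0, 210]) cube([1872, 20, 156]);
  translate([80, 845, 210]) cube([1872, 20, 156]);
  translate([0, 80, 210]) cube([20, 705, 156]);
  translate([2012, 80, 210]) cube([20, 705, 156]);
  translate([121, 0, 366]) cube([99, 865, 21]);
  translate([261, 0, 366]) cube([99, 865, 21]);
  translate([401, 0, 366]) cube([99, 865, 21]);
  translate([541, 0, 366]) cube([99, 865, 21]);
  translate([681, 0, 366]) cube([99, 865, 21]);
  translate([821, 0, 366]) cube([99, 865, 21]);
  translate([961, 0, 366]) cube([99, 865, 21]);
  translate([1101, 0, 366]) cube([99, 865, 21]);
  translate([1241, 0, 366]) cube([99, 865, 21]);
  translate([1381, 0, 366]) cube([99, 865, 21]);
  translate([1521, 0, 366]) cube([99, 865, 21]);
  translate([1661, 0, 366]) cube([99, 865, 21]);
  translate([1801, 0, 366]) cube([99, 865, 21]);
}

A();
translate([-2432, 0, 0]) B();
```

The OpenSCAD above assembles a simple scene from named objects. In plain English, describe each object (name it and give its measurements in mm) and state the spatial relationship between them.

A is a run of 4 identical solid stair steps. Each tread is 1007×280 mm and each step block is 192 mm high. Step 1 rests on the floor; step k is offset from step 1 by (k−1)×280 mm in y and (k−1)×192 mm in z.

B is a bed frame 2032 mm long (x) by 865 mm wide (y). Four 80×80 mm corner posts, 471 mm tall, at the corners of the footprint. Four rails of 20 mm thickness and 156 mm height run between adjacent posts with their undersides at z = 210 mm, their outer faces flush with the outside of the frame (the two x-running rails run between the posts' inner faces; the two y-running rails run between the posts' inner faces). 13 slats, each 99 mm wide (x) and 21 mm thick, lie across the top of the two x-running rails, running the full 865 mm width of the frame in y; the slats are evenly spaced along x between the inner faces of the end posts with equal gaps (rounded down to the nearest mm) at the −x end and between each pair — any rounding remainder accumulates at the +x end.

The bed frame is on the floor beside the staircase on its −x side.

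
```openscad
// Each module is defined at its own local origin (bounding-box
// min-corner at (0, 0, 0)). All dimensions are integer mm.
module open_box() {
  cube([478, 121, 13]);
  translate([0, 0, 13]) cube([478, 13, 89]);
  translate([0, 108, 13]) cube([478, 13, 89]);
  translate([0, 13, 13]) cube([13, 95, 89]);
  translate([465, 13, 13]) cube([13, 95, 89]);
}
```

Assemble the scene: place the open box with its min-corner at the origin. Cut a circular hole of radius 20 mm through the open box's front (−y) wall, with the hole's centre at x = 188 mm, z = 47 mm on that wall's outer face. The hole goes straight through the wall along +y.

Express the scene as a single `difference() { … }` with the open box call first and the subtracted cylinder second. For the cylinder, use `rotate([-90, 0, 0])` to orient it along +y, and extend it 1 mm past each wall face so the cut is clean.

difference() {
  open_box();
  translate([188, -1, 47]) rotate([-90, 0, 0]) cylinder(h = 15, r = 20);
}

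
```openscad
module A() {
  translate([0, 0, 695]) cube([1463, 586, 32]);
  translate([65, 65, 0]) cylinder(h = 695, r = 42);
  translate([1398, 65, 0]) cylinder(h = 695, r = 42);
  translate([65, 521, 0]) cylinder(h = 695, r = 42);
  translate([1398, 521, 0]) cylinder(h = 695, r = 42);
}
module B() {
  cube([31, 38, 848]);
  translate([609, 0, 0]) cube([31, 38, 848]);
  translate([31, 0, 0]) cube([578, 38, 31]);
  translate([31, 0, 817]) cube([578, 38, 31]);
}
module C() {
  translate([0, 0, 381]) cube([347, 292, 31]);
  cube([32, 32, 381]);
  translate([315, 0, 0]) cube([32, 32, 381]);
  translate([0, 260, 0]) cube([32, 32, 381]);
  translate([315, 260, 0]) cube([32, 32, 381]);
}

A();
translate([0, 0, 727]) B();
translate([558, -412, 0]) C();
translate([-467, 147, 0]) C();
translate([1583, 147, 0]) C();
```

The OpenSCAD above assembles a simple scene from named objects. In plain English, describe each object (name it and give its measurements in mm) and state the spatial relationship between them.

A is a table with a 1463×586 mm rectangular top, 32 mm thick, top surface at z = 727 mm, supported by four round legs of 84 mm diameter, each leg's bounding box inset 23 mm from the nearest pair of top edges, running from the floor.

B is a picture frame with a 578×786 mm rectangular opening (x by z) and a uniform 31 mm border on every side. Frame depth is 38 mm along y. It is built from two vertical stiles running the full outside height and two horizontal rails spanning the gap between the stiles.

C is a simple wooden stool: a rectangular seat 347 mm (x) by 292 mm (y), 31 mm thick, top face at z = 412 mm, on four square legs, each 32×32 mm in cross-section. The legs rest on z = 0, each flush with a corner of the seat.

The picture frame is on top of the table. Three stools sit around the table at the −y, −x, +x sides.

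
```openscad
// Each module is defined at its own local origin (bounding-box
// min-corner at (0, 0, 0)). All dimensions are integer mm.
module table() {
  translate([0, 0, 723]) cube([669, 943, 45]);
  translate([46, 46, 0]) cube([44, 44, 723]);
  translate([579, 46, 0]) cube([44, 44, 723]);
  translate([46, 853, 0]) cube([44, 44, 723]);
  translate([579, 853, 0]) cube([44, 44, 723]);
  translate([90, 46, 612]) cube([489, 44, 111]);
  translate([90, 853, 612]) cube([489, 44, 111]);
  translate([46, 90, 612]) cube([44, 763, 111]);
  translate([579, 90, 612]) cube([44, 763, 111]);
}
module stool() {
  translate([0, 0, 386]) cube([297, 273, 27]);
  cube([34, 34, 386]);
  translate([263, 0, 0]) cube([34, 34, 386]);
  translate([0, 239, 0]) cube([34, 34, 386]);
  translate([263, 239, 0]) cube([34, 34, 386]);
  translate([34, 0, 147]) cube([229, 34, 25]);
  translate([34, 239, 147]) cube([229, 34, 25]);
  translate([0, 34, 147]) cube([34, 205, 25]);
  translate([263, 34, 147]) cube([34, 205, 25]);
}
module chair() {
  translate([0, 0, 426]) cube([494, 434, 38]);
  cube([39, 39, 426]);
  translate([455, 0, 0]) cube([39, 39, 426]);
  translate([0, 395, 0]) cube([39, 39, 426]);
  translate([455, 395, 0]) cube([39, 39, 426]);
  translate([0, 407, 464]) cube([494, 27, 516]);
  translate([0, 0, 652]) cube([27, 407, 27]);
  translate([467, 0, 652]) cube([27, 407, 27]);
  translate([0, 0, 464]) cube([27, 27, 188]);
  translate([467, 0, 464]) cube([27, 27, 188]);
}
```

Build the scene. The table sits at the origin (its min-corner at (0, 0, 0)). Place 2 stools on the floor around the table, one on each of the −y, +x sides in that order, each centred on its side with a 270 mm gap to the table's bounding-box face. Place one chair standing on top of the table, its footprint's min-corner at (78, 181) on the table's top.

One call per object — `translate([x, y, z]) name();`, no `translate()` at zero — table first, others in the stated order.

table();
translate([186, -543, 0]) stool();
translate([939, 335, 0]) stool();
translate([78, 181, 768]) chair();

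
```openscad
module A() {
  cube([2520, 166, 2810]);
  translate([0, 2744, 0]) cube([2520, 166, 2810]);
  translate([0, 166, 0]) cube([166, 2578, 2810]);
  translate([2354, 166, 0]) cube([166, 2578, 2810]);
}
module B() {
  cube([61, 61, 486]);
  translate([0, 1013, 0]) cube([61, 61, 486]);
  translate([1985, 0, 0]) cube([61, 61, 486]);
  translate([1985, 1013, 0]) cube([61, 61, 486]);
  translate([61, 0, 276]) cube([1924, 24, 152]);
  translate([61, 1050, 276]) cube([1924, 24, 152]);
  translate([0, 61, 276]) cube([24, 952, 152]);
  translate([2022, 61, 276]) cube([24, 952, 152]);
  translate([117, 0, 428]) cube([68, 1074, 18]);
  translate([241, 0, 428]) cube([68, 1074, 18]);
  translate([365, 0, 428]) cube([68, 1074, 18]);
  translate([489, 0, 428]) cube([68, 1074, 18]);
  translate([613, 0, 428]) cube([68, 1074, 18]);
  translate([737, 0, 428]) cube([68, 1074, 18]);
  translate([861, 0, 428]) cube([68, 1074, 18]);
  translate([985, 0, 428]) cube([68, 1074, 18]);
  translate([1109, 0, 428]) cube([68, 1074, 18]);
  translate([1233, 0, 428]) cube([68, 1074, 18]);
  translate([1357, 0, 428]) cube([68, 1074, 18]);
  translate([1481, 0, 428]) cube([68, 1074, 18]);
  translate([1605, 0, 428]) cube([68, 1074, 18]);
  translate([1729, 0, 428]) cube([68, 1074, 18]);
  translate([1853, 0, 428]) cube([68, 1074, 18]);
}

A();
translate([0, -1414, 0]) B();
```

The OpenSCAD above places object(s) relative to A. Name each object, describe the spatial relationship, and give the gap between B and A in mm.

A is a house frame. B is a bed frame. The bed frame is on the floor beside the house frame on its −y side. The gap between the bed frame and the house frame is 340 mm.

The bed frame's nearest face is 340 mm from the house frame's −y face.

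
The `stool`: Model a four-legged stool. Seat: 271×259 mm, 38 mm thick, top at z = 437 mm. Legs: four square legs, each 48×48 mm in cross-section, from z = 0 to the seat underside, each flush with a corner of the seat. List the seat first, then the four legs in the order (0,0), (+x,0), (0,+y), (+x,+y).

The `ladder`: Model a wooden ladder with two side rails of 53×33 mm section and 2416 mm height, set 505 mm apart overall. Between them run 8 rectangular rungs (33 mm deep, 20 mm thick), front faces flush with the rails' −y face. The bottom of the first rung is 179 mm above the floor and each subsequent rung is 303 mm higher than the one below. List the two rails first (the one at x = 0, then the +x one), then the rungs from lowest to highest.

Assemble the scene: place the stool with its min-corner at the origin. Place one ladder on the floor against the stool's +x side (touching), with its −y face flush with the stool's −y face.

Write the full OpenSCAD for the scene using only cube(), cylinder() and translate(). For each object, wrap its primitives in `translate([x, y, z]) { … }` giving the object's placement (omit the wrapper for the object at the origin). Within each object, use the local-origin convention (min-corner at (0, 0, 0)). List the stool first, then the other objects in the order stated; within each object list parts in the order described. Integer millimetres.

translate([0, 0, 399]) cube([271, 259, 38]);
cube([48, 48, 399]);
translate([223, 0, 0]) cube([48, 48, 399]);
translate([0, 211, 0]) cube([48, 48, 399]);
translate([223, 211, 0]) cube([48, 48, 399]);
translate([271, 0, 0]) {
  cube([53, 33, 2416]);
  translate([452, 0, 0]) cube([53, 33, 2416]);
  translate([53, 0, 179]) cube([399, 33, 20]);
  translate([53, 0, 482]) cube([399, 33, 20]);
  translate([53, 0, 785]) cube([399, 33, 20]);
  translate([53, 0, 1088]) cube([399, 33, 20]);
  translate([53, 0, 1391]) cube([399, 33, 20]);
  translate([53, 0, 1694]) cube([399, 33, 20]);
  translate([53, 0, 1997]) cube([399, 33, 20]);
  translate([53, 0, 2300]) cube([399, 33, 20]);
}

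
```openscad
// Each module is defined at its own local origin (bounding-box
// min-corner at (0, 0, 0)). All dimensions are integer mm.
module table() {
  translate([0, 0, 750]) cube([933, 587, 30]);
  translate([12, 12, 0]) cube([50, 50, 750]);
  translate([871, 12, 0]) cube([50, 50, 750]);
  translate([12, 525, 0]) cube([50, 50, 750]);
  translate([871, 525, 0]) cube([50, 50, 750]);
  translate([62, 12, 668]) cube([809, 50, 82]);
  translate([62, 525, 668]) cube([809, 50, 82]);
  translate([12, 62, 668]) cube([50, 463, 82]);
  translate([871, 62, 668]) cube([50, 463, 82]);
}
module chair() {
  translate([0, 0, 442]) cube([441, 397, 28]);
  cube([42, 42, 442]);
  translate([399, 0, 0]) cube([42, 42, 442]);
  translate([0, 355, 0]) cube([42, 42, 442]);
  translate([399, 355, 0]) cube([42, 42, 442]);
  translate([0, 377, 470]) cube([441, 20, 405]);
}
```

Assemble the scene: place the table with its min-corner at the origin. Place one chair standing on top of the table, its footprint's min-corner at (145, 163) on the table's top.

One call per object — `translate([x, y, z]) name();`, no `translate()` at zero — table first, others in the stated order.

table();
translate([145, 163, 780]) chair();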